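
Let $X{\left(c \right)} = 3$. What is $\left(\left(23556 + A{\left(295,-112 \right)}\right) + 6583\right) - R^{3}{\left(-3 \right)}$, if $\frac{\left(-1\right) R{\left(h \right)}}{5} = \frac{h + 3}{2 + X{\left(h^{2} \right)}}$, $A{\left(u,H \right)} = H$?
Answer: $30027$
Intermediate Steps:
$R{\left(h \right)} = -3 - h$ ($R{\left(h \right)} = - 5 \frac{h + 3}{2 + 3} = - 5 \frac{3 + h}{5} = - 5 \left(3 + h\right) \frac{1}{5} = - 5 \left(\frac{3}{5} + \frac{h}{5}\right) = -3 - h$)
$\left(\left(23556 + A{\left(295,-112 \right)}\right) + 6583\right) - R^{3}{\left(-3 \right)} = \left(\left(23556 - 112\right) + 6583\right) - \left(-3 - -3\right)^{3} = \left(23444 + 6583\right) - \left(-3 + 3\right)^{3} = 30027 - 0^{3} = 30027 - 0 = 30027 + 0 = 30027$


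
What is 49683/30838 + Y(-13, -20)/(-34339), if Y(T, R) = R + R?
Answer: 1707298057/1058946082 ≈ 1.6123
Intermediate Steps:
Y(T, R) = 2*R
49683/30838 + Y(-13, -20)/(-34339) = 49683/30838 + (2*(-20))/(-34339) = 49683*(1/30838) - 40*(-1/34339) = 49683/30838 + 40/34339 = 1707298057/1058946082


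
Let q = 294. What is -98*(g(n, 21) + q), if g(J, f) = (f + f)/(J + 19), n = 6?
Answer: -724416/25 ≈ -28977.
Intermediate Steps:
g(J, f) = 2*f/(19 + J) (g(J, f) = (2*f)/(19 + J) = 2*f/(19 + J))
-98*(g(n, 21) + q) = -98*(2*21/(19 + 6) + 294) = -98*(2*21/25 + 294) = -98*(2*21*(1/25) + 294) = -98*(42/25 + 294) = -98*7392/25 = -724416/25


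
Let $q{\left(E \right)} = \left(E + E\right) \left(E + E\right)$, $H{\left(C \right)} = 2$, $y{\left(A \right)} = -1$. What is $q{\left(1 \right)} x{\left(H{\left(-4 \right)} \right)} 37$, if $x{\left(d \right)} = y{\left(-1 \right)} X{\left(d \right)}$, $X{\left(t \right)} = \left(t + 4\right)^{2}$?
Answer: $-5328$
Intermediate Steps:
$X{\left(t \right)} = \left(4 + t\right)^{2}$
$x{\left(d \right)} = - \left(4 + d\right)^{2}$
$q{\left(E \right)} = 4 E^{2}$ ($q{\left(E \right)} = 2 E 2 E = 4 E^{2}$)
$q{\left(1 \right)} x{\left(H{\left(-4 \right)} \right)} 37 = 4 \cdot 1^{2} \left(- \left(4 + 2\right)^{2}\right) 37 = 4 \cdot 1 \left(- 6^{2}\right) 37 = 4 \left(\left(-1\right) 36\right) 37 = 4 \left(-36\right) 37 = \left(-144\right) 37 = -5328$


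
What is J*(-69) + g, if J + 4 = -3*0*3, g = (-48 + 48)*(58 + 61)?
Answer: 276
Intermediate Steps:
g = 0 (g = 0*119 = 0)
J = -4 (J = -4 - 3*0*3 = -4 + 0*3 = -4 + 0 = -4)
J*(-69) + g = -4*(-69) + 0 = 276 + 0 = 276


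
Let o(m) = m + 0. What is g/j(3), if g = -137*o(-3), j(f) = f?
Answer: 137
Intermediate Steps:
o(m) = m
g = 411 (g = -137*(-3) = 411)
g/j(3) = 411/3 = (⅓)*411 = 137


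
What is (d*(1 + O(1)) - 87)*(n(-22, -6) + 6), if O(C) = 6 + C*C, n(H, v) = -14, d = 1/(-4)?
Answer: 712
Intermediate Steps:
d = -1/4 ≈ -0.25000
O(C) = 6 + C**2
(d*(1 + O(1)) - 87)*(n(-22, -6) + 6) = (-(1 + (6 + 1**2))/4 - 87)*(-14 + 6) = (-(1 + (6 + 1))/4 - 87)*(-8) = (-(1 + 7)/4 - 87)*(-8) = (-1/4*8 - 87)*(-8) = (-2 - 87)*(-8) = -89*(-8) = 712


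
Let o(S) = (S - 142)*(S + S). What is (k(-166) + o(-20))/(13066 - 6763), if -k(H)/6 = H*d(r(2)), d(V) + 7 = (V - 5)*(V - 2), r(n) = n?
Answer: -164/2101 ≈ -0.078058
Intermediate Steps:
d(V) = -7 + (-5 + V)*(-2 + V) (d(V) = -7 + (V - 5)*(V - 2) = -7 + (-5 + V)*(-2 + V))
o(S) = 2*S*(-142 + S) (o(S) = (-142 + S)*(2*S) = 2*S*(-142 + S))
k(H) = 42*H (k(H) = -6*H*(3 + 2² - 7*2) = -6*H*(3 + 4 - 14) = -6*H*(-7) = -(-42)*H = 42*H)
(k(-166) + o(-20))/(13066 - 6763) = (42*(-166) + 2*(-20)*(-142 - 20))/(13066 - 6763) = (-6972 + 2*(-20)*(-162))/6303 = (-6972 + 6480)*(1/6303) = -492*1/6303 = -164/2101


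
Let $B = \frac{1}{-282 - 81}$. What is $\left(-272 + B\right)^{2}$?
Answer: $\frac{9748995169}{131769} \approx 73986.0$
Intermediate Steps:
$B = - \frac{1}{363}$ ($B = \frac{1}{-363} = - \frac{1}{363} \approx -0.0027548$)
$\left(-272 + B\right)^{2} = \left(-272 - \frac{1}{363}\right)^{2} = \left(- \frac{98737}{363}\right)^{2} = \frac{9748995169}{131769}$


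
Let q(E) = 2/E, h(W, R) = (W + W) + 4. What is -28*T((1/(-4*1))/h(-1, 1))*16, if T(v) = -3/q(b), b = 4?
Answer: 2688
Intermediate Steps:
h(W, R) = 4 + 2*W (h(W, R) = 2*W + 4 = 4 + 2*W)
T(v) = -6 (T(v) = -3/(2/4) = -3/(2*(1/4)) = -3/1/2 = -3*2 = -6)
-28*T((1/(-4*1))/h(-1, 1))*16 = -28*(-6)*16 = 168*16 = 2688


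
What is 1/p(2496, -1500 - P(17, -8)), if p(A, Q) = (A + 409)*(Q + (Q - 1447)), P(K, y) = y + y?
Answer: -1/12825575 ≈ -7.7969e-8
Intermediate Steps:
P(K, y) = 2*y
p(A, Q) = (-1447 + 2*Q)*(409 + A) (p(A, Q) = (409 + A)*(Q + (-1447 + Q)) = (409 + A)*(-1447 + 2*Q) = (-1447 + 2*Q)*(409 + A))
1/p(2496, -1500 - P(17, -8)) = 1/(-591823 - 1447*2496 + 818*(-1500 - 2*(-8)) + 2*2496*(-1500 - 2*(-8))) = 1/(-591823 - 3611712 + 818*(-1500 - 1*(-16)) + 2*2496*(-1500 - 1*(-16))) = 1/(-591823 - 3611712 + 818*(-1500 + 16) + 2*2496*(-1500 + 16)) = 1/(-591823 - 3611712 + 818*(-1484) + 2*2496*(-1484)) = 1/(-591823 - 3611712 - 1213912 - 7408128) = 1/(-12825575) = -1/12825575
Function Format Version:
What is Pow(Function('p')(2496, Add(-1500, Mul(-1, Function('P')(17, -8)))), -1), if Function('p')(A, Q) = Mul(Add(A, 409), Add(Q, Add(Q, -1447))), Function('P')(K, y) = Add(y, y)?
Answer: Rational(-1, 12825575) ≈ -7.7969e-8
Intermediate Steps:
Function('P')(K, y) = Mul(2, y)
Function('p')(A, Q) = Mul(Add(-1447, Mul(2, Q)), Add(409, A)) (Function('p')(A, Q) = Mul(Add(409, A), Add(Q, Add(-1447, Q))) = Mul(Add(409, A), Add(-1447, Mul(2, Q))) = Mul(Add(-1447, Mul(2, Q)), Add(409, A)))
Pow(Function('p')(2496, Add(-1500, Mul(-1, Function('P')(17, -8)))), -1) = Pow(Add(-591823, Mul(-1447, 2496), Mul(818, Add(-1500, Mul(-1, Mul(2, -8)))), Mul(2, 2496, Add(-1500, Mul(-1, Mul(2, -8))))), -1) = Pow(Add(-591823, -3611712, Mul(818, Add(-1500, Mul(-1, -16))), Mul(2, 2496, Add(-1500, Mul(-1, -16)))), -1) = Pow(Add(-591823, -3611712, Mul(818, Add(-1500, 16)), Mul(2, 2496, Add(-1500, 16))), -1) = Pow(Add(-591823, -3611712, Mul(818, -1484), Mul(2, 2496, -1484)), -1) = Pow(Add(-591823, -3611712, -1213912, -7408128), -1) = Pow(-12825575, -1) = Rational(-1, 12825575)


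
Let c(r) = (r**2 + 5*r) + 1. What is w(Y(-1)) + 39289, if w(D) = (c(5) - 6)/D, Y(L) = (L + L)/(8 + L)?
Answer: 78263/2 ≈ 39132.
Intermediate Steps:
Y(L) = 2*L/(8 + L) (Y(L) = (2*L)/(8 + L) = 2*L/(8 + L))
c(r) = 1 + r**2 + 5*r
w(D) = 45/D (w(D) = ((1 + 5**2 + 5*5) - 6)/D = ((1 + 25 + 25) - 6)/D = (51 - 6)/D = 45/D)
w(Y(-1)) + 39289 = 45/((2*(-1)/(8 - 1))) + 39289 = 45/((2*(-1)/7)) + 39289 = 45/((2*(-1)*(1/7))) + 39289 = 45/(-2/7) + 39289 = 45*(-7/2) + 39289 = -315/2 + 39289 = 78263/2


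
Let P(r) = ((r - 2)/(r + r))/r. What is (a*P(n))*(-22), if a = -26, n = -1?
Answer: -858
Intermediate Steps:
P(r) = (-2 + r)/(2*r²) (P(r) = ((-2 + r)/((2*r)))/r = ((-2 + r)*(1/(2*r)))/r = ((-2 + r)/(2*r))/r = (-2 + r)/(2*r²))
(a*P(n))*(-22) = -13*(-2 - 1)/(-1)²*(-22) = -13*(-3)*(-22) = -26*(-3/2)*(-22) = 39*(-22) = -858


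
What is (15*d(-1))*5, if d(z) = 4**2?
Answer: 1200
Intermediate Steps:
d(z) = 16
(15*d(-1))*5 = (15*16)*5 = 240*5 = 1200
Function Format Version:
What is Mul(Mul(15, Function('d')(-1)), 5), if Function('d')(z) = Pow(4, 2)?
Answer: 1200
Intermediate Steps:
Function('d')(z) = 16
Mul(Mul(15, Function('d')(-1)), 5) = Mul(Mul(15, 16), 5) = Mul(240, 5) = 1200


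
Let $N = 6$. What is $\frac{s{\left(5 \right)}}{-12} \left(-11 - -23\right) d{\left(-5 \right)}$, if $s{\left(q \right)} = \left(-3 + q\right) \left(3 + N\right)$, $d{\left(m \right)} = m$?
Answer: $90$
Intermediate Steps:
$s{\left(q \right)} = -27 + 9 q$ ($s{\left(q \right)} = \left(-3 + q\right) \left(3 + 6\right) = \left(-3 + q\right) 9 = -27 + 9 q$)
$\frac{s{\left(5 \right)}}{-12} \left(-11 - -23\right) d{\left(-5 \right)} = \frac{-27 + 9 \cdot 5}{-12} \left(-11 - -23\right) \left(-5\right) = \left(-27 + 45\right) \left(- \frac{1}{12}\right) \left(-11 + 23\right) \left(-5\right) = 18 \left(- \frac{1}{12}\right) 12 \left(-5\right) = \left(- \frac{3}{2}\right) 12 \left(-5\right) = \left(-18\right) \left(-5\right) = 90$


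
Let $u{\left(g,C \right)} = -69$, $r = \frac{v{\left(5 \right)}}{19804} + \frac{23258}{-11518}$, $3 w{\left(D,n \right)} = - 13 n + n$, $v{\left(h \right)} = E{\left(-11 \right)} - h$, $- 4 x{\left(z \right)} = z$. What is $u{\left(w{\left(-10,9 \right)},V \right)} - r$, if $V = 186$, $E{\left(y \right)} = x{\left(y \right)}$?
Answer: $- \frac{30556886441}{456204944} \approx -66.981$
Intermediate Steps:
$x{\left(z \right)} = - \frac{z}{4}$
$E{\left(y \right)} = - \frac{y}{4}$
$v{\left(h \right)} = \frac{11}{4} - h$ ($v{\left(h \right)} = \left(- \frac{1}{4}\right) \left(-11\right) - h = \frac{11}{4} - h$)
$w{\left(D,n \right)} = - 4 n$ ($w{\left(D,n \right)} = \frac{- 13 n + n}{3} = \frac{\left(-12\right) n}{3} = - 4 n$)
$r = - \frac{921254695}{456204944}$ ($r = \frac{\frac{11}{4} - 5}{19804} + \frac{23258}{-11518} = \left(\frac{11}{4} - 5\right) \frac{1}{19804} + 23258 \left(- \frac{1}{11518}\right) = \left(- \frac{9}{4}\right) \frac{1}{19804} - \frac{11629}{5759} = - \frac{9}{79216} - \frac{11629}{5759} = - \frac{921254695}{456204944} \approx -2.0194$)
$u{\left(w{\left(-10,9 \right)},V \right)} - r = -69 - - \frac{921254695}{456204944} = -69 + \frac{921254695}{456204944} = - \frac{30556886441}{456204944}$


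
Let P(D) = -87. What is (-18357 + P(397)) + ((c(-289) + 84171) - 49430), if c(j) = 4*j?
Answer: 15141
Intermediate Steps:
(-18357 + P(397)) + ((c(-289) + 84171) - 49430) = (-18357 - 87) + ((4*(-289) + 84171) - 49430) = -18444 + ((-1156 + 84171) - 49430) = -18444 + (83015 - 49430) = -18444 + 33585 = 15141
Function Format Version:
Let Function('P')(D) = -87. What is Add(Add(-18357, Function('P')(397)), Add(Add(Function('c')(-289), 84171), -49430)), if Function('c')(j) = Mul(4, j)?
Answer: 15141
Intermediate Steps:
Add(Add(-18357, Function('P')(397)), Add(Add(Function('c')(-289), 84171), -49430)) = Add(Add(-18357, -87), Add(Add(Mul(4, -289), 84171), -49430)) = Add(-18444, Add(Add(-1156, 84171), -49430)) = Add(-18444, Add(83015, -49430)) = Add(-18444, 33585) = 15141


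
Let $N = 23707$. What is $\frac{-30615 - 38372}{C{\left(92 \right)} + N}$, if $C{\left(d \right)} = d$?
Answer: $- \frac{68987}{23799} \approx -2.8987$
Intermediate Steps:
$\frac{-30615 - 38372}{C{\left(92 \right)} + N} = \frac{-30615 - 38372}{92 + 23707} = - \frac{68987}{23799}$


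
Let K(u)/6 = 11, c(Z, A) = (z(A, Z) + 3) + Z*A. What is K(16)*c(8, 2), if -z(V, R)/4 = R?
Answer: -858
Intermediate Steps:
z(V, R) = -4*R
c(Z, A) = 3 - 4*Z + A*Z (c(Z, A) = (-4*Z + 3) + Z*A = (3 - 4*Z) + A*Z = 3 - 4*Z + A*Z)
K(u) = 66 (K(u) = 6*11 = 66)
K(16)*c(8, 2) = 66*(3 - 4*8 + 2*8) = 66*(3 - 32 + 16) = 66*(-13) = -858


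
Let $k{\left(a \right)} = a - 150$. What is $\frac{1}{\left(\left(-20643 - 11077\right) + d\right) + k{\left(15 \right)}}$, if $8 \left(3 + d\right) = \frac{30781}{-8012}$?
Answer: $- \frac{64096}{2042001149} \approx -3.1389 \cdot 10^{-5}$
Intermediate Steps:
$d = - \frac{223069}{64096}$ ($d = -3 + \frac{30781 \frac{1}{-8012}}{8} = -3 + \frac{30781 \left(- \frac{1}{8012}\right)}{8} = -3 + \frac{1}{8} \left(- \frac{30781}{8012}\right) = -3 - \frac{30781}{64096} = - \frac{223069}{64096} \approx -3.4802$)
$k{\left(a \right)} = -150 + a$
$\frac{1}{\left(\left(-20643 - 11077\right) + d\right) + k{\left(15 \right)}} = \frac{1}{\left(\left(-20643 - 11077\right) - \frac{223069}{64096}\right) + \left(-150 + 15\right)} = \frac{1}{\left(-31720 - \frac{223069}{64096}\right) - 135} = \frac{1}{- \frac{2033348189}{64096} - 135} = \frac{1}{- \frac{2042001149}{64096}} = - \frac{64096}{2042001149}$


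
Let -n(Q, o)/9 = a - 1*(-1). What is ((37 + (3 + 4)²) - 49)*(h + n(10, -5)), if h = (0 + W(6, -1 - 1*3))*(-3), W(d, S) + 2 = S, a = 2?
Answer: -333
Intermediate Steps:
W(d, S) = -2 + S
h = 18 (h = (0 + (-2 + (-1 - 1*3)))*(-3) = (0 + (-2 + (-1 - 3)))*(-3) = (0 + (-2 - 4))*(-3) = (0 - 6)*(-3) = -6*(-3) = 18)
n(Q, o) = -27 (n(Q, o) = -9*(2 - 1*(-1)) = -9*(2 + 1) = -9*3 = -27)
((37 + (3 + 4)²) - 49)*(h + n(10, -5)) = ((37 + (3 + 4)²) - 49)*(18 - 27) = ((37 + 7²) - 49)*(-9) = ((37 + 49) - 49)*(-9) = (86 - 49)*(-9) = 37*(-9) = -333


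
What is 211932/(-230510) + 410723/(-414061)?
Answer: -13030609613/6817514365 ≈ -1.9113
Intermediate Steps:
211932/(-230510) + 410723/(-414061) = 211932*(-1/230510) + 410723*(-1/414061) = -15138/16465 - 410723/414061 = -13030609613/6817514365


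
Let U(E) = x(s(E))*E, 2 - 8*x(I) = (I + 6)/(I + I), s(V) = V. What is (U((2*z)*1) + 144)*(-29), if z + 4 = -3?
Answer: -4089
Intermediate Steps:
z = -7 (z = -4 - 3 = -7)
x(I) = 1/4 - (6 + I)/(16*I) (x(I) = 1/4 - (I + 6)/(8*(I + I)) = 1/4 - (6 + I)/(8*(2*I)) = 1/4 - (6 + I)*1/(2*I)/8 = 1/4 - (6 + I)/(16*I))
U(E) = -3/8 + 3*E/16 (U(E) = (3*(-2 + E)/(16*E))*E = -3/8 + 3*E/16)
(U((2*z)*1) + 144)*(-29) = ((-3/8 + 3*((2*(-7))*1)/16) + 144)*(-29) = ((-3/8 + 3*(-14*1)/16) + 144)*(-29) = ((-3/8 + (3/16)*(-14)) + 144)*(-29) = ((-3/8 - 21/8) + 144)*(-29) = (-3 + 144)*(-29) = 141*(-29) = -4089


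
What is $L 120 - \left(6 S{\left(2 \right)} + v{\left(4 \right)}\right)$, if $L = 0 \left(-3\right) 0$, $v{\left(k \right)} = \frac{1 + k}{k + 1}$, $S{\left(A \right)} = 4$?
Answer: $-25$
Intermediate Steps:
$v{\left(k \right)} = 1$ ($v{\left(k \right)} = \frac{1 + k}{1 + k} = 1$)
$L = 0$ ($L = 0 \cdot 0 = 0$)
$L 120 - \left(6 S{\left(2 \right)} + v{\left(4 \right)}\right) = 0 \cdot 120 - 25 = 0 - 25 = -25$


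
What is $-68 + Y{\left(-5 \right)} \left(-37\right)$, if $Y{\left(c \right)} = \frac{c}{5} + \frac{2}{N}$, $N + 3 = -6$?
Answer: $- \frac{205}{9} \approx -22.778$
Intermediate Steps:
$N = -9$ ($N = -3 - 6 = -9$)
$Y{\left(c \right)} = - \frac{2}{9} + \frac{c}{5}$ ($Y{\left(c \right)} = \frac{c}{5} + \frac{2}{-9} = c \frac{1}{5} + 2 \left(- \frac{1}{9}\right) = \frac{c}{5} - \frac{2}{9} = - \frac{2}{9} + \frac{c}{5}$)
$-68 + Y{\left(-5 \right)} \left(-37\right) = -68 + \left(- \frac{2}{9} + \frac{1}{5} \left(-5\right)\right) \left(-37\right) = -68 + \left(- \frac{2}{9} - 1\right) \left(-37\right) = -68 - - \frac{407}{9} = -68 + \frac{407}{9} = - \frac{205}{9}$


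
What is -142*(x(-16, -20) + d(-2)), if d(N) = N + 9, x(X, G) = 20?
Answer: -3834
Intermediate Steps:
d(N) = 9 + N
-142*(x(-16, -20) + d(-2)) = -142*(20 + (9 - 2)) = -142*(20 + 7) = -142*27 = -3834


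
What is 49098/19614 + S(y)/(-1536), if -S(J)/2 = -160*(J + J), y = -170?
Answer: 205489/2802 ≈ 73.337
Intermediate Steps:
S(J) = 640*J (S(J) = -(-320)*(J + J) = -(-320)*2*J = -(-640)*J = 640*J)
49098/19614 + S(y)/(-1536) = 49098/19614 + (640*(-170))/(-1536) = 49098*(1/19614) - 108800*(-1/1536) = 1169/467 + 425/6 = 205489/2802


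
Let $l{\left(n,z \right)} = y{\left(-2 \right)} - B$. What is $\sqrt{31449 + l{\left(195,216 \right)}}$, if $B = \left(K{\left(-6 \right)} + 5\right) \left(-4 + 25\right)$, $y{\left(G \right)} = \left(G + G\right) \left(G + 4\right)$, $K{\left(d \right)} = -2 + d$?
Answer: $4 \sqrt{1969} \approx 177.49$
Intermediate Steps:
$y{\left(G \right)} = 2 G \left(4 + G\right)$
$B = -63$ ($B = \left(\left(-2 - 6\right) + 5\right) \left(-4 + 25\right) = \left(-8 + 5\right) 21 = \left(-3\right) 21 = -63$)
$l{\left(n,z \right)} = 55$ ($l{\left(n,z \right)} = 2 \left(-2\right) \left(4 - 2\right) - -63 = 2 \left(-2\right) 2 + 63 = -8 + 63 = 55$)
$\sqrt{31449 + l{\left(195,216 \right)}} = \sqrt{31449 + 55} = \sqrt{31504} = 4 \sqrt{1969}$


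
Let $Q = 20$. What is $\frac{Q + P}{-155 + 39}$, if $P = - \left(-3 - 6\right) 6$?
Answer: $- \frac{37}{58} \approx -0.63793$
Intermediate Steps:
$P = 54$ ($P = - \left(-9\right) 6 = \left(-1\right) \left(-54\right) = 54$)
$\frac{Q + P}{-155 + 39} = \frac{20 + 54}{-155 + 39} = \frac{1}{-116} \cdot 74 = \left(- \frac{1}{116}\right) 74 = - \frac{37}{58}$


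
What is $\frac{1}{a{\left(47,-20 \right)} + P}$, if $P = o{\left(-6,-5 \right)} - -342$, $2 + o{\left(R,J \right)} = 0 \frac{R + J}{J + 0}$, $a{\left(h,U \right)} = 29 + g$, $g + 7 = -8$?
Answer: $\frac{1}{354} \approx 0.0028249$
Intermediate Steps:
$g = -15$ ($g = -7 - 8 = -15$)
$a{\left(h,U \right)} = 14$ ($a{\left(h,U \right)} = 29 - 15 = 14$)
$o{\left(R,J \right)} = -2$ ($o{\left(R,J \right)} = -2 + 0 \frac{R + J}{J + 0} = -2 + 0 \frac{J + R}{J} = -2 + 0 = -2$)
$P = 340$ ($P = -2 - -342 = -2 + 342 = 340$)
$\frac{1}{a{\left(47,-20 \right)} + P} = \frac{1}{14 + 340} = \frac{1}{354}$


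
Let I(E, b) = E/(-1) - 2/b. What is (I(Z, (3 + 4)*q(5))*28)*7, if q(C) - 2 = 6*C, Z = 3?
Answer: -2359/4 ≈ -589.75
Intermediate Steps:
q(C) = 2 + 6*C
I(E, b) = -E - 2/b (I(E, b) = E*(-1) - 2/b = -E - 2/b)
(I(Z, (3 + 4)*q(5))*28)*7 = ((-1*3 - 2*1/((2 + 6*5)*(3 + 4)))*28)*7 = ((-3 - 2*1/(7*(2 + 30)))*28)*7 = ((-3 - 2/(7*32))*28)*7 = ((-3 - 2/224)*28)*7 = ((-3 - 2*1/224)*28)*7 = ((-3 - 1/112)*28)*7 = -337/112*28*7 = -337/4*7 = -2359/4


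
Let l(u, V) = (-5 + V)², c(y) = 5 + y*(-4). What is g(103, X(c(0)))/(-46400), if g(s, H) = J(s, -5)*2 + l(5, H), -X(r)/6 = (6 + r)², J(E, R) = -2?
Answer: -534357/46400 ≈ -11.516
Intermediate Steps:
c(y) = 5 - 4*y
X(r) = -6*(6 + r)²
g(s, H) = -4 + (-5 + H)² (g(s, H) = -2*2 + (-5 + H)² = -4 + (-5 + H)²)
g(103, X(c(0)))/(-46400) = (-4 + (-5 - 6*(6 + (5 - 4*0))²)²)/(-46400) = (-4 + (-5 - 6*(6 + (5 + 0))²)²)*(-1/46400) = (-4 + (-5 - 6*(6 + 5)²)²)*(-1/46400) = (-4 + (-5 - 6*11²)²)*(-1/46400) = (-4 + (-5 - 6*121)²)*(-1/46400) = (-4 + (-5 - 726)²)*(-1/46400) = (-4 + (-731)²)*(-1/46400) = (-4 + 534361)*(-1/46400) = 534357*(-1/46400) = -534357/46400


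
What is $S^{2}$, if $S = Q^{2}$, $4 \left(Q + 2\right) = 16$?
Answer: $16$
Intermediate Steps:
$Q = 2$ ($Q = -2 + \frac{1}{4} \cdot 16 = -2 + 4 = 2$)
$S = 4$ ($S = 2^{2} = 4$)
$S^{2} = 4^{2} = 16$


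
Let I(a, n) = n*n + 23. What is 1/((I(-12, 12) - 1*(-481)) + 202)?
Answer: 1/850 ≈ 0.0011765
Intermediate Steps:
I(a, n) = 23 + n² (I(a, n) = n² + 23 = 23 + n²)
1/((I(-12, 12) - 1*(-481)) + 202) = 1/(((23 + 12²) - 1*(-481)) + 202) = 1/(((23 + 144) + 481) + 202) = 1/((167 + 481) + 202) = 1/(648 + 202) = 1/850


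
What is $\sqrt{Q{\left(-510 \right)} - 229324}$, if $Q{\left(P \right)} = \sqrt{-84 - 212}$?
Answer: $\sqrt{-229324 + 2 i \sqrt{74}} \approx 0.018 + 478.88 i$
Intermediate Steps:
$Q{\left(P \right)} = 2 i \sqrt{74}$ ($Q{\left(P \right)} = \sqrt{-296} = 2 i \sqrt{74}$)
$\sqrt{Q{\left(-510 \right)} - 229324} = \sqrt{2 i \sqrt{74} - 229324} = \sqrt{-229324 + 2 i \sqrt{74}}$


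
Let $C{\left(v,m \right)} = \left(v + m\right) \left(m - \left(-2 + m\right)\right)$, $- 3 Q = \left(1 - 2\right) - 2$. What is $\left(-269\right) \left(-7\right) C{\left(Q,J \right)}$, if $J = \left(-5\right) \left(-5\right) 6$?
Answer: $568666$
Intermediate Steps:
$Q = 1$ ($Q = - \frac{\left(1 - 2\right) - 2}{3} = - \frac{-1 - 2}{3} = \left(- \frac{1}{3}\right) \left(-3\right) = 1$)
$J = 150$ ($J = 25 \cdot 6 = 150$)
$C{\left(v,m \right)} = 2 m + 2 v$ ($C{\left(v,m \right)} = \left(m + v\right) 2 = 2 m + 2 v$)
$\left(-269\right) \left(-7\right) C{\left(Q,J \right)} = \left(-269\right) \left(-7\right) \left(2 \cdot 150 + 2 \cdot 1\right) = 1883 \left(300 + 2\right) = 1883 \cdot 302 = 568666$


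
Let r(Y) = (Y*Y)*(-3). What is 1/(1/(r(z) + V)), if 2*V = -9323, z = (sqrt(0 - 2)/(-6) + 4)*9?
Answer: -8536 + 324*I*sqrt(2) ≈ -8536.0 + 458.21*I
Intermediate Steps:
z = 36 - 3*I*sqrt(2)/2 (z = (sqrt(-2)*(-1/6) + 4)*9 = ((I*sqrt(2))*(-1/6) + 4)*9 = (-I*sqrt(2)/6 + 4)*9 = (4 - I*sqrt(2)/6)*9 = 36 - 3*I*sqrt(2)/2 ≈ 36.0 - 2.1213*I)
V = -9323/2 (V = (1/2)*(-9323) = -9323/2 ≈ -4661.5)
r(Y) = -3*Y**2 (r(Y) = Y**2*(-3) = -3*Y**2)
1/(1/(r(z) + V)) = 1/(1/(-3*(36 - 3*I*sqrt(2)/2)**2 - 9323/2)) = 1/(1/(-9323/2 - 3*(36 - 3*I*sqrt(2)/2)**2)) = -9323/2 - 3*(36 - 3*I*sqrt(2)/2)**2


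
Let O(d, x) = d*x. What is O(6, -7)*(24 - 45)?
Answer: 882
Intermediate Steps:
O(6, -7)*(24 - 45) = (6*(-7))*(24 - 45) = -42*(-21) = 882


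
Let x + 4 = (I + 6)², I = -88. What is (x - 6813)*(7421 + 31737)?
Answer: -3641694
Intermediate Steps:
x = 6720 (x = -4 + (-88 + 6)² = -4 + (-82)² = -4 + 6724 = 6720)
(x - 6813)*(7421 + 31737) = (6720 - 6813)*(7421 + 31737) = -93*39158 = -3641694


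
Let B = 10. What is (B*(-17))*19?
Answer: -3230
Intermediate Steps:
(B*(-17))*19 = (10*(-17))*19 = -170*19 = -3230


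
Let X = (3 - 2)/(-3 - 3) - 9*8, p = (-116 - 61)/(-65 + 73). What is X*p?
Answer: 25547/16 ≈ 1596.7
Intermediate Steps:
p = -177/8 ≈ -22.125
X = -433/6 (X = 1/(-6) - 72 = 1*(-⅙) - 72 = -⅙ - 72 = -433/6 ≈ -72.167)
X*p = -433/6*(-177/8) = 25547/16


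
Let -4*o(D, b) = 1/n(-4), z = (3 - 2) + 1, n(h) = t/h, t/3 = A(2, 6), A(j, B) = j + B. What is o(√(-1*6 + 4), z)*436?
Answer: 109/6 ≈ 18.167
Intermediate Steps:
A(j, B) = B + j
t = 24 (t = 3*(6 + 2) = 3*8 = 24)
n(h) = 24/h
z = 2 (z = 1 + 1 = 2)
o(D, b) = 1/24 (o(D, b) = -1/(4*(24/(-4))) = -1/(4*(24*(-¼))) = -¼/(-6) = -¼*(-⅙) = 1/24)
o(√(-1*6 + 4), z)*436 = (1/24)*436 = 109/6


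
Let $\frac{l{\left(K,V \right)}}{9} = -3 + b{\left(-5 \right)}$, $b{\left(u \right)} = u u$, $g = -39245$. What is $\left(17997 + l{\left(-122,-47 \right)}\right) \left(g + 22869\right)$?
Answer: $-297961320$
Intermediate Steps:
$b{\left(u \right)} = u^{2}$
$l{\left(K,V \right)} = 198$ ($l{\left(K,V \right)} = 9 \left(-3 + \left(-5\right)^{2}\right) = 9 \left(-3 + 25\right) = 9 \cdot 22 = 198$)
$\left(17997 + l{\left(-122,-47 \right)}\right) \left(g + 22869\right) = \left(17997 + 198\right) \left(-39245 + 22869\right) = 18195 \left(-16376\right) = -297961320$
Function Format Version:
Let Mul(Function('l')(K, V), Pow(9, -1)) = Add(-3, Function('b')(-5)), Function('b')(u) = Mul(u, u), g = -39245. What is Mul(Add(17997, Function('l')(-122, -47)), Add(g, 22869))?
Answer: -297961320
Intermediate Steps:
Function('b')(u) = Pow(u, 2)
Function('l')(K, V) = 198 (Function('l')(K, V) = Mul(9, Add(-3, Pow(-5, 2))) = Mul(9, Add(-3, 25)) = Mul(9, 22) = 198)
Mul(Add(17997, Function('l')(-122, -47)), Add(g, 22869)) = Mul(Add(17997, 198), Add(-39245, 22869)) = Mul(18195, -16376) = -297961320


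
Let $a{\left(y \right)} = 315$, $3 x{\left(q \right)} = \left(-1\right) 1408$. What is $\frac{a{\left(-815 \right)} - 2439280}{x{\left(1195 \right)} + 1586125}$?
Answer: $- \frac{7316895}{4756967} \approx -1.5381$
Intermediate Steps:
$x{\left(q \right)} = - \frac{1408}{3}$ ($x{\left(q \right)} = \frac{\left(-1\right) 1408}{3} = \frac{1}{3} \left(-1408\right) = - \frac{1408}{3}$)
$\frac{a{\left(-815 \right)} - 2439280}{x{\left(1195 \right)} + 1586125} = \frac{315 - 2439280}{- \frac{1408}{3} + 1586125} = - \frac{2438965}{\frac{4756967}{3}} = \left(-2438965\right) \frac{3}{4756967} = - \frac{7316895}{4756967}$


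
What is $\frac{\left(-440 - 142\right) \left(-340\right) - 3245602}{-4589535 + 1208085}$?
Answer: $\frac{1523861}{1690725} \approx 0.90131$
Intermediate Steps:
$\frac{\left(-440 - 142\right) \left(-340\right) - 3245602}{-4589535 + 1208085} = \frac{\left(-582\right) \left(-340\right) - 3245602}{-3381450} = \left(197880 - 3245602\right) \left(- \frac{1}{3381450}\right) = \left(-3047722\right) \left(- \frac{1}{3381450}\right) = \frac{1523861}{1690725}$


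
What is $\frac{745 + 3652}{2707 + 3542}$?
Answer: $\frac{4397}{6249} \approx 0.70363$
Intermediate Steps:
$\frac{745 + 3652}{2707 + 3542} = \frac{4397}{6249}$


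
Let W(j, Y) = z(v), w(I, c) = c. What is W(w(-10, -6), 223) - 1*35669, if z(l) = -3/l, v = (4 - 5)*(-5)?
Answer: -178348/5 ≈ -35670.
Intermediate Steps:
v = 5 (v = -1*(-5) = 5)
W(j, Y) = -⅗ (W(j, Y) = -3/5 = -3*⅕ = -⅗)
W(w(-10, -6), 223) - 1*35669 = -⅗ - 1*35669 = -⅗ - 35669 = -178348/5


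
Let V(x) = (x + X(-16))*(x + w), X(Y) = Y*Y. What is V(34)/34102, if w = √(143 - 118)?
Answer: 5655/17051 ≈ 0.33165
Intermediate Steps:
X(Y) = Y²
w = 5 (w = √25 = 5)
V(x) = (5 + x)*(256 + x) (V(x) = (x + (-16)²)*(x + 5) = (x + 256)*(5 + x) = (256 + x)*(5 + x) = (5 + x)*(256 + x))
V(34)/34102 = (1280 + 34² + 261*34)/34102 = (1280 + 1156 + 8874)*(1/34102) = 11310*(1/34102) = 5655/17051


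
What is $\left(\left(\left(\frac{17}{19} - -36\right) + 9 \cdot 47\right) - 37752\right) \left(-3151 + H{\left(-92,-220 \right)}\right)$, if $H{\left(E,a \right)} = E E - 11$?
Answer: $- \frac{3756732100}{19} \approx -1.9772 \cdot 10^{8}$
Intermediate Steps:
$H{\left(E,a \right)} = -11 + E^{2}$ ($H{\left(E,a \right)} = E^{2} - 11 = -11 + E^{2}$)
$\left(\left(\left(\frac{17}{19} - -36\right) + 9 \cdot 47\right) - 37752\right) \left(-3151 + H{\left(-92,-220 \right)}\right) = \left(\left(\left(\frac{17}{19} - -36\right) + 9 \cdot 47\right) - 37752\right) \left(-3151 - \left(11 - \left(-92\right)^{2}\right)\right) = \left(\left(\left(17 \cdot \frac{1}{19} + 36\right) + 423\right) - 37752\right) \left(-3151 + \left(-11 + 8464\right)\right) = \left(\left(\left(\frac{17}{19} + 36\right) + 423\right) - 37752\right) \left(-3151 + 8453\right) = \left(\left(\frac{701}{19} + 423\right) - 37752\right) 5302 = \left(\frac{8738}{19} - 37752\right) 5302 = \left(- \frac{708550}{19}\right) 5302 = - \frac{3756732100}{19}$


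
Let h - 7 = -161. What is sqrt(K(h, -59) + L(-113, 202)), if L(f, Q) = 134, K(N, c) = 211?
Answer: sqrt(345) ≈ 18.574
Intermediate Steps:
h = -154 (h = 7 - 161 = -154)
sqrt(K(h, -59) + L(-113, 202)) = sqrt(211 + 134) = sqrt(345)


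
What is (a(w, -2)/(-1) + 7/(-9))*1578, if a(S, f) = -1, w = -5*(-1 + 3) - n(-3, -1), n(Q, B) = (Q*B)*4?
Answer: 1052/3 ≈ 350.67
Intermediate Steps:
n(Q, B) = 4*B*Q (n(Q, B) = (B*Q)*4 = 4*B*Q)
w = -22 (w = -5*(-1 + 3) - 4*(-1)*(-3) = -5*2 - 1*12 = -10 - 12 = -22)
(a(w, -2)/(-1) + 7/(-9))*1578 = (-1/(-1) + 7/(-9))*1578 = (-1*(-1) + 7*(-⅑))*1578 = (1 - 7/9)*1578 = (2/9)*1578 = 1052/3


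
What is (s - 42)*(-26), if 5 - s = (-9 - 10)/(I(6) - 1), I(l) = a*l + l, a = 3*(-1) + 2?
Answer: 1456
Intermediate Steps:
a = -1 (a = -3 + 2 = -1)
I(l) = 0 (I(l) = -l + l = 0)
s = -14 (s = 5 - (-9 - 10)/(0 - 1) = 5 - (-19)/(-1) = 5 - (-19)*(-1) = 5 - 1*19 = 5 - 19 = -14)
(s - 42)*(-26) = (-14 - 42)*(-26) = -56*(-26) = 1456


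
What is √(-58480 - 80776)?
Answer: 26*I*√206 ≈ 373.17*I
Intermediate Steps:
√(-58480 - 80776) = √(-139256) = 26*I*√206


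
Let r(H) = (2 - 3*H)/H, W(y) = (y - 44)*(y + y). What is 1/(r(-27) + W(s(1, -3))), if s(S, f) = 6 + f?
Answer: -27/6725 ≈ -0.0040149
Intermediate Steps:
W(y) = 2*y*(-44 + y) (W(y) = (-44 + y)*(2*y) = 2*y*(-44 + y))
r(H) = (2 - 3*H)/H
1/(r(-27) + W(s(1, -3))) = 1/((-3 + 2/(-27)) + 2*(6 - 3)*(-44 + (6 - 3))) = 1/((-3 + 2*(-1/27)) + 2*3*(-44 + 3)) = 1/((-3 - 2/27) + 2*3*(-41)) = 1/(-83/27 - 246) = 1/(-6725/27) = -27/6725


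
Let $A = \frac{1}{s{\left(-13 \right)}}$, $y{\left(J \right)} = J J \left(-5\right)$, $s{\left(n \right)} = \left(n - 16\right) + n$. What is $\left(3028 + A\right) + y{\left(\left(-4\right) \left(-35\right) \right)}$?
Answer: $- \frac{3988825}{42} \approx -94972.0$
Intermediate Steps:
$s{\left(n \right)} = -16 + 2 n$ ($s{\left(n \right)} = \left(-16 + n\right) + n = -16 + 2 n$)
$y{\left(J \right)} = - 5 J^{2}$ ($y{\left(J \right)} = J^{2} \left(-5\right) = - 5 J^{2}$)
$A = - \frac{1}{42}$ ($A = \frac{1}{-16 + 2 \left(-13\right)} = \frac{1}{-16 - 26} = \frac{1}{-42} = - \frac{1}{42} \approx -0.02381$)
$\left(3028 + A\right) + y{\left(\left(-4\right) \left(-35\right) \right)} = \left(3028 - \frac{1}{42}\right) - 5 \left(\left(-4\right) \left(-35\right)\right)^{2} = \frac{127175}{42} - 5 \cdot 140^{2} = \frac{127175}{42} - 98000 = - \frac{3988825}{42}$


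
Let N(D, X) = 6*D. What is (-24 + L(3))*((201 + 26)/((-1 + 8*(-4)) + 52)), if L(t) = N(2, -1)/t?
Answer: -4540/19 ≈ -238.95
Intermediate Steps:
L(t) = 12/t (L(t) = (6*2)/t = 12/t)
(-24 + L(3))*((201 + 26)/((-1 + 8*(-4)) + 52)) = (-24 + 12/3)*((201 + 26)/((-1 + 8*(-4)) + 52)) = (-24 + 12*(⅓))*(227/((-1 - 32) + 52)) = (-24 + 4)*(227/(-33 + 52)) = -4540/19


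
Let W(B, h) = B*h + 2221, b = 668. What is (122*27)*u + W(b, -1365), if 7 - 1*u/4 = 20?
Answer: -1080887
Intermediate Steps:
W(B, h) = 2221 + B*h
u = -52 (u = 28 - 4*20 = 28 - 80 = -52)
(122*27)*u + W(b, -1365) = (122*27)*(-52) + (2221 + 668*(-1365)) = 3294*(-52) + (2221 - 911820) = -171288 - 909599 = -1080887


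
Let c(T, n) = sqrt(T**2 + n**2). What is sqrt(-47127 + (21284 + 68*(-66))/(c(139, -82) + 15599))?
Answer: sqrt(-735117277 - 47127*sqrt(26045))/sqrt(15599 + sqrt(26045)) ≈ 217.08*I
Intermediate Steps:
sqrt(-47127 + (21284 + 68*(-66))/(c(139, -82) + 15599)) = sqrt(-47127 + (21284 + 68*(-66))/(sqrt(139**2 + (-82)**2) + 15599)) = sqrt(-47127 + (21284 - 4488)/(sqrt(19321 + 6724) + 15599)) = sqrt(-47127 + 16796/(sqrt(26045) + 15599)) = sqrt(-47127 + 16796/(15599 + sqrt(26045)))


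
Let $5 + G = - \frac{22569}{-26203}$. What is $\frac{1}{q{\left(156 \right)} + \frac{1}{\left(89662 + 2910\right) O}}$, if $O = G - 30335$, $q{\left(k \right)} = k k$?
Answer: $\frac{73592560021972}{1790948540694684389} \approx 4.1091 \cdot 10^{-5}$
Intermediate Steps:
$q{\left(k \right)} = k^{2}$
$G = - \frac{108446}{26203}$ ($G = -5 - \frac{22569}{-26203} = -5 - - \frac{22569}{26203} = -5 + \frac{22569}{26203} = - \frac{108446}{26203} \approx -4.1387$)
$O = - \frac{794976451}{26203}$ ($O = - \frac{108446}{26203} - 30335 = - \frac{794976451}{26203} \approx -30339.0$)
$\frac{1}{q{\left(156 \right)} + \frac{1}{\left(89662 + 2910\right) O}} = \frac{1}{156^{2} + \frac{1}{\left(89662 + 2910\right) \left(- \frac{794976451}{26203}\right)}} = \frac{1}{24336 + \frac{1}{92572} \left(- \frac{26203}{794976451}\right)} = \frac{1}{24336 - \frac{26203}{73592560021972}} = \frac{1}{\frac{1790948540694684389}{73592560021972}} = \frac{73592560021972}{1790948540694684389}$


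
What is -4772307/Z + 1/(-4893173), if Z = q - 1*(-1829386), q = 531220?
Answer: -23351726120717/11550853542838 ≈ -2.0216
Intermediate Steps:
Z = 2360606 (Z = 531220 - 1*(-1829386) = 531220 + 1829386 = 2360606)
-4772307/Z + 1/(-4893173) = -4772307/2360606 + 1/(-4893173) = -4772307*1/2360606 - 1/4893173 = -4772307/2360606 - 1/4893173 = -23351726120717/11550853542838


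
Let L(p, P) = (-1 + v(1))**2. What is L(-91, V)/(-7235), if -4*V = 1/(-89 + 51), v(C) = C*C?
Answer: 0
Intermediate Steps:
v(C) = C**2
V = 1/152 (V = -1/(4*(-89 + 51)) = -1/4/(-38) = -1/4*(-1/38) = 1/152 ≈ 0.0065789)
L(p, P) = 0 (L(p, P) = (-1 + 1**2)**2 = (-1 + 1)**2 = 0**2 = 0)
L(-91, V)/(-7235) = 0/(-7235) = 0*(-1/7235) = 0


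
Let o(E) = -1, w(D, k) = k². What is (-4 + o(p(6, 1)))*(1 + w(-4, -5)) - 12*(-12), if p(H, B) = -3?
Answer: 14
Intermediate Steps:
(-4 + o(p(6, 1)))*(1 + w(-4, -5)) - 12*(-12) = (-4 - 1)*(1 + (-5)²) - 12*(-12) = -5*(1 + 25) + 144 = -5*26 + 144 = -130 + 144 = 14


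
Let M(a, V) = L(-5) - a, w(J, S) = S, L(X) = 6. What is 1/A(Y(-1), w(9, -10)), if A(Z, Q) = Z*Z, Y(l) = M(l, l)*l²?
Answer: 1/49 ≈ 0.020408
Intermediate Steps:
M(a, V) = 6 - a
Y(l) = l²*(6 - l) (Y(l) = (6 - l)*l² = l²*(6 - l))
A(Z, Q) = Z²
1/A(Y(-1), w(9, -10)) = 1/(((-1)²*(6 - 1*(-1)))²) = 1/((1*(6 + 1))²) = 1/((1*7)²) = 1/(7²) = 1/49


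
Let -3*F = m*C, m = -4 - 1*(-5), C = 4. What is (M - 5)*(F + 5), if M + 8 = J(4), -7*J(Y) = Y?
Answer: -1045/21 ≈ -49.762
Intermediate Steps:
m = 1 (m = -4 + 5 = 1)
J(Y) = -Y/7
M = -60/7 (M = -8 - ⅐*4 = -8 - 4/7 = -60/7 ≈ -8.5714)
F = -4/3 ≈ -1.3333
(M - 5)*(F + 5) = (-60/7 - 5)*(-4/3 + 5) = -95/7*11/3 = -1045/21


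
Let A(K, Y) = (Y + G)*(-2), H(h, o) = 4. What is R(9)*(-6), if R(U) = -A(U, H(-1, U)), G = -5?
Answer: 12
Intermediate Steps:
A(K, Y) = 10 - 2*Y (A(K, Y) = (Y - 5)*(-2) = (-5 + Y)*(-2) = 10 - 2*Y)
R(U) = -2 (R(U) = -(10 - 2*4) = -(10 - 8) = -1*2 = -2)
R(9)*(-6) = -2*(-6) = 12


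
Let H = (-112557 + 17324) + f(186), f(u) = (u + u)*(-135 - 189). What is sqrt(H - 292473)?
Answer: I*sqrt(508234) ≈ 712.91*I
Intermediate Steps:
f(u) = -648*u (f(u) = (2*u)*(-324) = -648*u)
H = -215761 (H = (-112557 + 17324) - 648*186 = -95233 - 120528 = -215761)
sqrt(H - 292473) = sqrt(-215761 - 292473) = sqrt(-508234) = I*sqrt(508234)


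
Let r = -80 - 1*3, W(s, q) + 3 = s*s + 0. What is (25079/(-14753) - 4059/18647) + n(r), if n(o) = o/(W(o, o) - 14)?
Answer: -3648023103733/1890481640552 ≈ -1.9297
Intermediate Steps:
W(s, q) = -3 + s**2 (W(s, q) = -3 + (s*s + 0) = -3 + (s**2 + 0) = -3 + s**2)
r = -83 (r = -80 - 3 = -83)
n(o) = o/(-17 + o**2) (n(o) = o/((-3 + o**2) - 14) = o/(-17 + o**2))
(25079/(-14753) - 4059/18647) + n(r) = (25079/(-14753) - 4059/18647) - 83/(-17 + (-83)**2) = (25079*(-1/14753) - 4059*1/18647) - 83/(-17 + 6889) = (-25079/14753 - 4059/18647) - 83/6872 = -527530540/275099191 - 83*1/6872 = -527530540/275099191 - 83/6872 = -3648023103733/1890481640552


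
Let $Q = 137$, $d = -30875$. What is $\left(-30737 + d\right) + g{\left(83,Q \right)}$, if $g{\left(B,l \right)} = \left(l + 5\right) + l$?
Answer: $-61333$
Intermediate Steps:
$g{\left(B,l \right)} = 5 + 2 l$ ($g{\left(B,l \right)} = \left(5 + l\right) + l = 5 + 2 l$)
$\left(-30737 + d\right) + g{\left(83,Q \right)} = \left(-30737 - 30875\right) + \left(5 + 2 \cdot 137\right) = -61612 + \left(5 + 274\right) = -61612 + 279 = -61333$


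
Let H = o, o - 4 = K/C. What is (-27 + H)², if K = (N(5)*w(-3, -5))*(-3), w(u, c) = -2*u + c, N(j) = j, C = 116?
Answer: 7198489/13456 ≈ 534.96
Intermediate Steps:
w(u, c) = c - 2*u
K = -15 (K = (5*(-5 - 2*(-3)))*(-3) = (5*(-5 + 6))*(-3) = (5*1)*(-3) = 5*(-3) = -15)
o = 449/116 (o = 4 - 15/116 = 449/116 ≈ 3.8707)
H = 449/116 ≈ 3.8707
(-27 + H)² = (-27 + 449/116)² = (-2683/116)² = 7198489/13456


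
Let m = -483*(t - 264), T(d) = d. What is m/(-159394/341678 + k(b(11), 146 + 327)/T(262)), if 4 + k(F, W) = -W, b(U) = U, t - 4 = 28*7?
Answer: -1383615494016/102370817 ≈ -13516.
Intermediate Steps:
t = 200 (t = 4 + 28*7 = 4 + 196 = 200)
k(F, W) = -4 - W
m = 30912 (m = -483*(200 - 264) = -483*(-64) = 30912)
m/(-159394/341678 + k(b(11), 146 + 327)/T(262)) = 30912/(-159394/341678 + (-4 - (146 + 327))/262) = 30912/(-159394*1/341678 + (-4 - 1*473)*(1/262)) = 30912/(-79697/170839 + (-4 - 473)*(1/262)) = 30912/(-79697/170839 - 477*1/262) = 30912/(-79697/170839 - 477/262) = 30912/(-102370817/44759818) = 30912*(-44759818/102370817) = -1383615494016/102370817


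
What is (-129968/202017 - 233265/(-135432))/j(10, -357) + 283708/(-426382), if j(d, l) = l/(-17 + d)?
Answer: -1935762686124563/3004782613440696 ≈ -0.64423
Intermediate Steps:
j(d, l) = l/(-17 + d)
(-129968/202017 - 233265/(-135432))/j(10, -357) + 283708/(-426382) = (-129968/202017 - 233265/(-135432))/((-357/(-17 + 10))) + 283708/(-426382) = (-129968*1/202017 - 233265*(-1/135432))/((-357/(-7))) + 283708*(-1/426382) = (-129968/202017 + 77755/45144)/((-357*(-⅐))) - 141854/213191 = (3280185481/3039951816)/51 - 141854/213191 = (3280185481/3039951816)*(1/51) - 141854/213191 = 3280185481/155037542616 - 141854/213191 = -1935762686124563/3004782613440696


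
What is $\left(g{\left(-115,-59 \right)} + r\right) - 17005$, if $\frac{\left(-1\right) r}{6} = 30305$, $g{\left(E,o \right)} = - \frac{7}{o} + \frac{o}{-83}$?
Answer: $- \frac{973690933}{4897} \approx -1.9883 \cdot 10^{5}$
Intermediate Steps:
$g{\left(E,o \right)} = - \frac{7}{o} - \frac{o}{83}$ ($g{\left(E,o \right)} = - \frac{7}{o} + o \left(- \frac{1}{83}\right) = - \frac{7}{o} - \frac{o}{83}$)
$r = -181830$ ($r = \left(-6\right) 30305 = -181830$)
$\left(g{\left(-115,-59 \right)} + r\right) - 17005 = \left(\left(- \frac{7}{-59} - - \frac{59}{83}\right) - 181830\right) - 17005 = \left(\left(\left(-7\right) \left(- \frac{1}{59}\right) + \frac{59}{83}\right) - 181830\right) - 17005 = \left(\left(\frac{7}{59} + \frac{59}{83}\right) - 181830\right) - 17005 = \left(\frac{4062}{4897} - 181830\right) - 17005 = - \frac{890417448}{4897} - 17005 = - \frac{973690933}{4897}$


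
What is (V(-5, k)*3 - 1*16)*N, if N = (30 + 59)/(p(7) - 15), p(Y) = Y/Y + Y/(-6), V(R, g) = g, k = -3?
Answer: 13350/91 ≈ 146.70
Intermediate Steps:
p(Y) = 1 - Y/6 (p(Y) = 1 + Y*(-1/6) = 1 - Y/6)
N = -534/91 (N = (30 + 59)/((1 - 1/6*7) - 15) = 89/((1 - 7/6) - 15) = 89/(-1/6 - 15) = 89/(-91/6) = 89*(-6/91) = -534/91 ≈ -5.8681)
(V(-5, k)*3 - 1*16)*N = (-3*3 - 1*16)*(-534/91) = (-9 - 16)*(-534/91) = -25*(-534/91) = 13350/91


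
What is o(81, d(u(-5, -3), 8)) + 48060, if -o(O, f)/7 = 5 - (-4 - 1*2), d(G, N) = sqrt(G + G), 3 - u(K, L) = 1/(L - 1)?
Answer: 47983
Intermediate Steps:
u(K, L) = 3 - 1/(-1 + L) (u(K, L) = 3 - 1/(L - 1) = 3 - 1/(-1 + L))
d(G, N) = sqrt(2)*sqrt(G) (d(G, N) = sqrt(2*G) = sqrt(2)*sqrt(G))
o(O, f) = -77 (o(O, f) = -7*(5 - (-4 - 1*2)) = -7*(5 - (-4 - 2)) = -7*(5 - 1*(-6)) = -7*(5 + 6) = -7*11 = -77)
o(81, d(u(-5, -3), 8)) + 48060 = -77 + 48060 = 47983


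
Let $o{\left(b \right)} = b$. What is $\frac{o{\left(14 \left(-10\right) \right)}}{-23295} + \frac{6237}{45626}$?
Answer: $\frac{4333673}{30367362} \approx 0.14271$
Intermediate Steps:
$\frac{o{\left(14 \left(-10\right) \right)}}{-23295} + \frac{6237}{45626} = \frac{14 \left(-10\right)}{-23295} + \frac{6237}{45626} = \left(-140\right) \left(- \frac{1}{23295}\right) + 6237 \cdot \frac{1}{45626} = \frac{28}{4659} + \frac{891}{6518} = \frac{4333673}{30367362}$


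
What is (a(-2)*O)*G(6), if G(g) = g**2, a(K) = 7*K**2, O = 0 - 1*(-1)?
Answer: 1008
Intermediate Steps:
O = 1 (O = 0 + 1 = 1)
(a(-2)*O)*G(6) = ((7*(-2)**2)*1)*6**2 = ((7*4)*1)*36 = (28*1)*36 = 28*36 = 1008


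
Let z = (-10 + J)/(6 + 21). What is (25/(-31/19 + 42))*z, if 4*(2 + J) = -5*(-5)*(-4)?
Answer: -17575/20709 ≈ -0.84867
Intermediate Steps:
J = -27 (J = -2 + (-5*(-5)*(-4))/4 = -2 + (25*(-4))/4 = -2 + (¼)*(-100) = -2 - 25 = -27)
z = -37/27 (z = (-10 - 27)/(6 + 21) = -37/27 ≈ -1.3704)
(25/(-31/19 + 42))*z = (25/(-31/19 + 42))*(-37/27) = (25/(767/19))*(-37/27) = ((19/767)*25)*(-37/27) = (475/767)*(-37/27) = -17575/20709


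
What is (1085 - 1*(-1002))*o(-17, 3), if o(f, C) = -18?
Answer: -37566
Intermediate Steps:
(1085 - 1*(-1002))*o(-17, 3) = (1085 - 1*(-1002))*(-18) = (1085 + 1002)*(-18) = 2087*(-18) = -37566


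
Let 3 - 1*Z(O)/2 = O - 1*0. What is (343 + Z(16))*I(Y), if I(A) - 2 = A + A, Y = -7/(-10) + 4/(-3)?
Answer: 3487/15 ≈ 232.47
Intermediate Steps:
Z(O) = 6 - 2*O (Z(O) = 6 - 2*(O - 1*0) = 6 - 2*(O + 0) = 6 - 2*O)
Y = -19/30 (Y = -7*(-1/10) + 4*(-1/3) = 7/10 - 4/3 = -19/30 ≈ -0.63333)
I(A) = 2 + 2*A (I(A) = 2 + (A + A) = 2 + 2*A)
(343 + Z(16))*I(Y) = (343 + (6 - 2*16))*(2 + 2*(-19/30)) = (343 + (6 - 32))*(2 - 19/15) = (343 - 26)*(11/15) = 317*(11/15) = 3487/15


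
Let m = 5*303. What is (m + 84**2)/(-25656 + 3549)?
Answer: -2857/7369 ≈ -0.38771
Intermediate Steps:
m = 1515
(m + 84**2)/(-25656 + 3549) = (1515 + 84**2)/(-25656 + 3549) = (1515 + 7056)/(-22107) = 8571*(-1/22107) = -2857/7369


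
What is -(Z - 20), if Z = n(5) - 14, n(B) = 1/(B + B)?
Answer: 339/10 ≈ 33.900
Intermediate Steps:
n(B) = 1/(2*B)
Z = -139/10 (Z = (½)/5 - 14 = (½)*(⅕) - 14 = ⅒ - 14 = -139/10 ≈ -13.900)
-(Z - 20) = -(-139/10 - 20) = -1*(-339/10) = 339/10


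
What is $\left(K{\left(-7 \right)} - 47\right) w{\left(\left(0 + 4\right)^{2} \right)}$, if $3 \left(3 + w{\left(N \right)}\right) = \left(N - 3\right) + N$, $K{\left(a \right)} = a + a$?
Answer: $- \frac{1220}{3} \approx -406.67$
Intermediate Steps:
$K{\left(a \right)} = 2 a$
$w{\left(N \right)} = -4 + \frac{2 N}{3}$ ($w{\left(N \right)} = -3 + \frac{\left(N - 3\right) + N}{3} = -3 + \frac{\left(-3 + N\right) + N}{3} = -3 + \frac{-3 + 2 N}{3} = -3 + \left(-1 + \frac{2 N}{3}\right) = -4 + \frac{2 N}{3}$)
$\left(K{\left(-7 \right)} - 47\right) w{\left(\left(0 + 4\right)^{2} \right)} = \left(2 \left(-7\right) - 47\right) \left(-4 + \frac{2 \left(0 + 4\right)^{2}}{3}\right) = \left(-14 - 47\right) \left(-4 + \frac{2 \cdot 4^{2}}{3}\right) = - 61 \left(-4 + \frac{2}{3} \cdot 16\right) = - 61 \left(-4 + \frac{32}{3}\right) = \left(-61\right) \frac{20}{3} = - \frac{1220}{3}$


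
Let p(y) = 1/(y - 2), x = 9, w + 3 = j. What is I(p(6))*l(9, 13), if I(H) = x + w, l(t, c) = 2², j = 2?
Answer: 32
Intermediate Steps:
l(t, c) = 4
w = -1 (w = -3 + 2 = -1)
p(y) = 1/(-2 + y)
I(H) = 8 (I(H) = 9 - 1 = 8)
I(p(6))*l(9, 13) = 8*4 = 32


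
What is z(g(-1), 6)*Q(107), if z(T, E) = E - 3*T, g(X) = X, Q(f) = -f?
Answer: -963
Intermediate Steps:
z(g(-1), 6)*Q(107) = (6 - 3*(-1))*(-1*107) = (6 + 3)*(-107) = 9*(-107) = -963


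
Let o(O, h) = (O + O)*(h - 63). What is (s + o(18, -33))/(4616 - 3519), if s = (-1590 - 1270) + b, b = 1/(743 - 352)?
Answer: -2469555/428927 ≈ -5.7575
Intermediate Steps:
b = 1/391 ≈ 0.0025575
o(O, h) = 2*O*(-63 + h) (o(O, h) = (2*O)*(-63 + h) = 2*O*(-63 + h))
s = -1118259/391 (s = (-1590 - 1270) + 1/391 = -2860 + 1/391 = -1118259/391 ≈ -2860.0)
(s + o(18, -33))/(4616 - 3519) = (-1118259/391 + 2*18*(-63 - 33))/(4616 - 3519) = (-1118259/391 + 2*18*(-96))/1097 = (-1118259/391 - 3456)*(1/1097) = -2469555/391*1/1097 = -2469555/428927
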